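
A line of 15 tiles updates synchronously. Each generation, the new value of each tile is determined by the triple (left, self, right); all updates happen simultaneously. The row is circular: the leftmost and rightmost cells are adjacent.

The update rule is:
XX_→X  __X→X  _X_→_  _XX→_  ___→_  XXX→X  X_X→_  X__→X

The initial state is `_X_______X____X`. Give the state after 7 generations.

generation 1: __X_____X_X__X_
generation 2: _X_X___X___XX_X
generation 3: ____X_X_X_X_X__
generation 4: ___X_________X_
generation 5: __X_X_______X_X
generation 6: XX___X_____X___
generation 7: _XX_X_X___X_X_X

_XX_X_X___X_X_X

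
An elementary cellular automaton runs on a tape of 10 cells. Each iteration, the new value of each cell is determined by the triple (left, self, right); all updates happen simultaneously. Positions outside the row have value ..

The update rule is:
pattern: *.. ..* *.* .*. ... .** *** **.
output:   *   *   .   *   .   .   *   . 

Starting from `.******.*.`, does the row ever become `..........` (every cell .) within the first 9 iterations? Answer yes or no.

iteration 1: *.****..**
iteration 2: *..**.**..
iteration 3: ***.....*.
iteration 4: .*.*...***
iteration 5: **.**.*.*.
iteration 6: ......*.**
iteration 7: .....**...
iteration 8: ....*..*..
iteration 9: ...******.
iteration 9 is ...******., still not uniform .

no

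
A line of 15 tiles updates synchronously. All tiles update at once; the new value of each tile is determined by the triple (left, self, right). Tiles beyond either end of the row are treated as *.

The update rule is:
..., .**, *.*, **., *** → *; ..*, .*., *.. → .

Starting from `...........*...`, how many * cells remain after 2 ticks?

.*********...*.
**********.*..*
count of *: 12

12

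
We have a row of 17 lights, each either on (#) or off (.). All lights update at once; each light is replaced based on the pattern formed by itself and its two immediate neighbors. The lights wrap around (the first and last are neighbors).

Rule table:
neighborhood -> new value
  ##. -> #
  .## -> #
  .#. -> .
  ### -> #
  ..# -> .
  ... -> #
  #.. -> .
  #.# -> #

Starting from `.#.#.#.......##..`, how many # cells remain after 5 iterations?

14

..#.#..#####.##.#
...#...#########.
##...#.#########.
##.#..###########
###...###########
count of #: 14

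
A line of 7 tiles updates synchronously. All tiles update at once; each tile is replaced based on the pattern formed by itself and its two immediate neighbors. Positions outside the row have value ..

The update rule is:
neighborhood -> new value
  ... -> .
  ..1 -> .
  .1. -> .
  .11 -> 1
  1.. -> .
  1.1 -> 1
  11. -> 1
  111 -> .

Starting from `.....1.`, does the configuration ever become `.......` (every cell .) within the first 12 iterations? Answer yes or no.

yes

.......
all cells are . at iteration 1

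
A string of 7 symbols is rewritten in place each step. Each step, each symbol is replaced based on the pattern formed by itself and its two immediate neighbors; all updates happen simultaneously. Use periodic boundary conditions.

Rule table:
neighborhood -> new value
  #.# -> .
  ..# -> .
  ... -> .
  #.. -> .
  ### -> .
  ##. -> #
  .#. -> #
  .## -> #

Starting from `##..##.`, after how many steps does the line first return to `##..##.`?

##..##.

1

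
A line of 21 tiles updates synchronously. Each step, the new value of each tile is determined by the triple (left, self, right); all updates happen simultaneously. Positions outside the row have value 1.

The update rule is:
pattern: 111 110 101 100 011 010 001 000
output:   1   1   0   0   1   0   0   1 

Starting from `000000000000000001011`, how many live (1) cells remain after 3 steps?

011111111111111100011
011111111111111101011
011111111111111100011
count of 1: 17

17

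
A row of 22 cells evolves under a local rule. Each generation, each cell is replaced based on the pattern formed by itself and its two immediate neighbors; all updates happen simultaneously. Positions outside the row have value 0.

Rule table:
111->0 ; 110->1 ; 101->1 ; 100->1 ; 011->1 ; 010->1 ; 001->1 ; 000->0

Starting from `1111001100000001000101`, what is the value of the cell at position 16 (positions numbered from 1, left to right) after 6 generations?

generation 1: 1001111110000011101111
generation 2: 1111000011000110111001
generation 3: 1001100111101111101111
generation 4: 1111111100111000111001
generation 5: 1000000111101101101111
generation 6: 1100001100111111111001
position 16 holds 1

1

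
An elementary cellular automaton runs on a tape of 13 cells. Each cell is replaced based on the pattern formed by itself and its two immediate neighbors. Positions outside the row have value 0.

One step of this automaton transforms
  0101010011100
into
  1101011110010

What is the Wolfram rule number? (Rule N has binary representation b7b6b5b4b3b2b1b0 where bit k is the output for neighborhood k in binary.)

30

position 9: 111 → 0  (bit 7 = 0)
position 10: 110 → 0  (bit 6 = 0)
position 2: 101 → 0  (bit 5 = 0)
position 6: 100 → 1  (bit 4 = 1)
position 8: 011 → 1  (bit 3 = 1)
position 1: 010 → 1  (bit 2 = 1)
position 0: 001 → 1  (bit 1 = 1)
position 12: 000 → 0  (bit 0 = 0)
bits b7..b0 = 00011110 = 30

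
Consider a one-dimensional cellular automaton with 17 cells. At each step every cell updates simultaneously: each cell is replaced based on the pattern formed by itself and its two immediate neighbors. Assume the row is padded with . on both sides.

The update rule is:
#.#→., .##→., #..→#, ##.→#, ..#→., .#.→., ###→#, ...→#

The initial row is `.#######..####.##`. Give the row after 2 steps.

step 1: ..#######..###..#
step 2: #..#######..###..

#..#######..###..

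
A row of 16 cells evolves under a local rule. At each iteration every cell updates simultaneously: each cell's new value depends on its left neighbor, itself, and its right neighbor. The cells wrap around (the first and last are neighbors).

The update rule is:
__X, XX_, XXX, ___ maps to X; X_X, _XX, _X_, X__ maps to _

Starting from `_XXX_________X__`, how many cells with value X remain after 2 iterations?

10

X_XX_XXXXXXXX__X
X__X__XXXXXXX_X_
count of X: 10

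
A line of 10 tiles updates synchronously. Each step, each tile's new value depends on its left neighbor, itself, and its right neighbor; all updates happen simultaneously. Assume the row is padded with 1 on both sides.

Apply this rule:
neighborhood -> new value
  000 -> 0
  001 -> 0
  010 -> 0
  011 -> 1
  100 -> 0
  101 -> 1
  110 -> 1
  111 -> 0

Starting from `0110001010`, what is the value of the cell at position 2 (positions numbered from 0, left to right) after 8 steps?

1110000101
0010000011
0000000010
0000000001
0000000001  (fixed point — unchanged through step 8)
position 2 holds 0

0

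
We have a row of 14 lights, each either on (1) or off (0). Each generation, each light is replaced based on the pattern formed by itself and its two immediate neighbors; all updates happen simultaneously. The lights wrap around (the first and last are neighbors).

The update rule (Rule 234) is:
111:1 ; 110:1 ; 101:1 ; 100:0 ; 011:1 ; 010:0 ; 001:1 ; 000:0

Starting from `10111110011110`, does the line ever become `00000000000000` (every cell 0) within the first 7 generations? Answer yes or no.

01111110111111
11111111111111
11111111111111  (fixed point — unchanged through generation 7)
generation 7 is 11111111111111, still not uniform 0

no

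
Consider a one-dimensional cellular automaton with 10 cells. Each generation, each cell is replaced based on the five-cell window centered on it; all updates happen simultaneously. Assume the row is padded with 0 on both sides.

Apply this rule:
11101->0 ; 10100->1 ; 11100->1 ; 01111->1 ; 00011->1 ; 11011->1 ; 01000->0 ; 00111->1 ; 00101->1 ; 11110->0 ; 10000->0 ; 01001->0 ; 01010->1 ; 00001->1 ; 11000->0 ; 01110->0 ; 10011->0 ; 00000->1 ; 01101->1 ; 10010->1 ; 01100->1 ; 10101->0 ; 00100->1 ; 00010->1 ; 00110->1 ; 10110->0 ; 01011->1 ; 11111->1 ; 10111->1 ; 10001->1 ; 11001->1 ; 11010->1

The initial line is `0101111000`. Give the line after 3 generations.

1011011101

generation 1: 1111101001
generation 2: 1110011011
generation 3: 1011011101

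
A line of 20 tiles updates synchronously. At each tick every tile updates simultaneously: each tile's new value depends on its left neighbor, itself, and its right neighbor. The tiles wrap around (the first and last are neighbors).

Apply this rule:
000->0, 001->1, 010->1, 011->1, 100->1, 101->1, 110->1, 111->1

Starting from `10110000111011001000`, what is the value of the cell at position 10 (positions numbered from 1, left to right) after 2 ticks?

1

tick 1: 11111001111111111101
tick 2: 11111111111111111111
position 10 holds 1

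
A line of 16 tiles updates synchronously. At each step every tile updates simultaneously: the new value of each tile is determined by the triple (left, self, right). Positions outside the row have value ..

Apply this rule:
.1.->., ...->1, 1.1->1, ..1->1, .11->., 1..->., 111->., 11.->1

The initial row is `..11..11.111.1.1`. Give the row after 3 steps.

11.1.1.11..11.1.
.11.1.1.1.1.11..
1.11.1.1.1.1.1.1

1.11.1.1.1.1.1.1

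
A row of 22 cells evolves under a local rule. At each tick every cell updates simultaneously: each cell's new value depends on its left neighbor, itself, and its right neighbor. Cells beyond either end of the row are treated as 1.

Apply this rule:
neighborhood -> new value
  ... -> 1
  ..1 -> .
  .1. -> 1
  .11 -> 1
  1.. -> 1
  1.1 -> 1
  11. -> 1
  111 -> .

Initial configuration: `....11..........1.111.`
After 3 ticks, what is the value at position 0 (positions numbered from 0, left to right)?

tick 1: 111.11111111111.111.11
tick 2: ..111.........111.111.
tick 3: 1.1.111111111.1.111.11
position 0 holds 1

1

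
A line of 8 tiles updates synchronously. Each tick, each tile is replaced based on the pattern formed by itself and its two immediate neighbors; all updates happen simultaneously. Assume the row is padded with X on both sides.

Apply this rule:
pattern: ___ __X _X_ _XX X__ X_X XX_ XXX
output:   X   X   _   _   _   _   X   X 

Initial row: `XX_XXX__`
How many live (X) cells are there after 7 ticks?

3

XX__XX_X
XX_X_X__
XX_____X
XX_XXXX_
XX__XXX_
XX_X_XX_
XX____X_
count of X: 3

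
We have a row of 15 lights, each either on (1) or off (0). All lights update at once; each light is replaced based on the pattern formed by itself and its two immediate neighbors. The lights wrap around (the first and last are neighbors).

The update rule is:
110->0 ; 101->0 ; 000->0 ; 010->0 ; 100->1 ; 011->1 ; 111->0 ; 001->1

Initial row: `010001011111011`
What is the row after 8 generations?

generation 1: 001010010000010
generation 2: 010001101000101
generation 3: 001011000101000
generation 4: 010010101000100
generation 5: 101100000101010
generation 6: 001010001000000
generation 7: 010001010100000
generation 8: 101010000010000

101010000010000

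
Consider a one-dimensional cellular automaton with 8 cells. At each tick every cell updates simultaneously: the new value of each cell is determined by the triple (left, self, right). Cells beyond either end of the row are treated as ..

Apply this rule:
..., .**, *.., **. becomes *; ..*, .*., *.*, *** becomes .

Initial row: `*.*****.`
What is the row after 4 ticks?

..*...**
*..**.**
.*.**.**
...**.**

...**.**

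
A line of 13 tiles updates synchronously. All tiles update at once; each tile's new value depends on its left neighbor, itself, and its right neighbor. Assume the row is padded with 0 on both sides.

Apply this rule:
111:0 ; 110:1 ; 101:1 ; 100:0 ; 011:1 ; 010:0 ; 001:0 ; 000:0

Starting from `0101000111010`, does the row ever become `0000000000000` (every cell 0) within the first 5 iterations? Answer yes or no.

yes

iteration 1: 0010000101100
iteration 2: 0000000011100
iteration 3: 0000000010100
iteration 4: 0000000001000
iteration 5: 0000000000000
all cells are 0 at iteration 5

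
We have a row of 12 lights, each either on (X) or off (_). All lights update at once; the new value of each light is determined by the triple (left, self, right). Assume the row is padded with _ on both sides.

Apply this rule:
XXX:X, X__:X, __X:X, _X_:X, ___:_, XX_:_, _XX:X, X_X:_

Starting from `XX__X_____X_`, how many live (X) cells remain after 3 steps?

7

X_XXXX___XXX
X_XXX_X_XXX_
X_XX__X_XX_X
count of X: 7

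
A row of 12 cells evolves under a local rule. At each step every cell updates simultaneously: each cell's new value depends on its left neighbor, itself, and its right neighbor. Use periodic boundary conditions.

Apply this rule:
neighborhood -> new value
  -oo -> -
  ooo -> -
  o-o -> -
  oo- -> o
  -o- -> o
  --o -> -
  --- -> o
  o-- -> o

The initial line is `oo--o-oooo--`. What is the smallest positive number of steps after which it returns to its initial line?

step 1: -oo-o----oo-
step 2: --o-oooo--oo
step 3: o-o----oo--o
step 4: o-oooo--oo--
step 5: o----oo--oo-
step 6: oooo--oo--o-
step 7: ---oo--oo-o-
step 8: oo--oo--o-oo
step 9: -oo--oo-o---
step 10: --oo--o-oooo
step 11: o--oo-o----o
step 12: oo--o-oooo--

12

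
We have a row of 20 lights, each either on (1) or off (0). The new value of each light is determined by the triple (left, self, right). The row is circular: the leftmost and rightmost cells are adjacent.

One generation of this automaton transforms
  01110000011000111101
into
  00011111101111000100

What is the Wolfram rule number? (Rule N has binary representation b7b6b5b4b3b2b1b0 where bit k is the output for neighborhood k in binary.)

position 2: 111 → 0  (bit 7 = 0)
position 3: 110 → 1  (bit 6 = 1)
position 0: 101 → 0  (bit 5 = 0)
position 4: 100 → 1  (bit 4 = 1)
position 1: 011 → 0  (bit 3 = 0)
position 19: 010 → 0  (bit 2 = 0)
position 8: 001 → 1  (bit 1 = 1)
position 5: 000 → 1  (bit 0 = 1)
bits b7..b0 = 01010011 = 83

83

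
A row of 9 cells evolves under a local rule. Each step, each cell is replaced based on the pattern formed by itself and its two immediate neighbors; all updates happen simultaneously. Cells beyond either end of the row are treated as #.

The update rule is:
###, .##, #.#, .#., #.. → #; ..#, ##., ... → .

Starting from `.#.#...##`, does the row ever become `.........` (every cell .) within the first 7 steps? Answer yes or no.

no

step 1: #####..##
step 2: ####.#.##
step 3: ###.#####
step 4: ##.######
step 5: #.#######
step 6: .########
step 7: #########
step 7 is #########, still not uniform .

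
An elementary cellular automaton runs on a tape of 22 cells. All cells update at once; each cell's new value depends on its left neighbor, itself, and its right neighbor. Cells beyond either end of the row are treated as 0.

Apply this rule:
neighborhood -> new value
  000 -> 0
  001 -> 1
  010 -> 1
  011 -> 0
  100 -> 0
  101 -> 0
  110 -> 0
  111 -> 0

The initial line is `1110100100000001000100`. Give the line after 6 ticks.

tick 1: 0000101100000011001100
tick 2: 0001100000000100010000
tick 3: 0010000000001100110000
tick 4: 0110000000010001000000
tick 5: 1000000000110011000000
tick 6: 1000000001000100000000

1000000001000100000000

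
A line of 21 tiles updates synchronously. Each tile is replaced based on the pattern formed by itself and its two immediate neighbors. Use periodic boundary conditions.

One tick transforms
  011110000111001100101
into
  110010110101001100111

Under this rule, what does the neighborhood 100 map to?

0

At position 5 the neighborhood is 100; the next row has 0 there.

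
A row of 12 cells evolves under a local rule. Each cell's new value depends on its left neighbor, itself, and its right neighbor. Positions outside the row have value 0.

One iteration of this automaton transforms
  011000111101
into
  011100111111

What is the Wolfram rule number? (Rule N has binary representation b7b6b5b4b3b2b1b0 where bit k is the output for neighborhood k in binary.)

position 7: 111 → 1  (bit 7 = 1)
position 2: 110 → 1  (bit 6 = 1)
position 10: 101 → 1  (bit 5 = 1)
position 3: 100 → 1  (bit 4 = 1)
position 1: 011 → 1  (bit 3 = 1)
position 11: 010 → 1  (bit 2 = 1)
position 0: 001 → 0  (bit 1 = 0)
position 4: 000 → 0  (bit 0 = 0)
bits b7..b0 = 11111100 = 252

252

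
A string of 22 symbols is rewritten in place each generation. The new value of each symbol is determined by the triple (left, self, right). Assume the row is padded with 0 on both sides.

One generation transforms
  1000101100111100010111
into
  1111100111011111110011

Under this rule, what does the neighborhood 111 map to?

At position 11 the neighborhood is 111; the next row has 1 there.

1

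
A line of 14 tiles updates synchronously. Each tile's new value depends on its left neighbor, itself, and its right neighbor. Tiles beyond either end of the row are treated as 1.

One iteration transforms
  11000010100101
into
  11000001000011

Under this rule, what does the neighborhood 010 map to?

At position 6 the neighborhood is 010; the next row has 0 there.

0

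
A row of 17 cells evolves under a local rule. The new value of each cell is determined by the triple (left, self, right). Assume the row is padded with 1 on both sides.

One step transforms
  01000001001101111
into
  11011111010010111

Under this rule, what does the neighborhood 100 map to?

0

At position 2 the neighborhood is 100; the next row has 0 there.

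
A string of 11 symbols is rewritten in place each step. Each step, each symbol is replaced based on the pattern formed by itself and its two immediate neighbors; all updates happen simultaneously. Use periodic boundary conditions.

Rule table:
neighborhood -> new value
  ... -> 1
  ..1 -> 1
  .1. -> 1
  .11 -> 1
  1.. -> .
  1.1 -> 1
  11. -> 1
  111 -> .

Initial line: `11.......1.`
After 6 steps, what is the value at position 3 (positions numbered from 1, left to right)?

.

11.11111111
.111.......
11.1.111111
.11111.....
11...1.1111
.1.11111...
position 3 holds .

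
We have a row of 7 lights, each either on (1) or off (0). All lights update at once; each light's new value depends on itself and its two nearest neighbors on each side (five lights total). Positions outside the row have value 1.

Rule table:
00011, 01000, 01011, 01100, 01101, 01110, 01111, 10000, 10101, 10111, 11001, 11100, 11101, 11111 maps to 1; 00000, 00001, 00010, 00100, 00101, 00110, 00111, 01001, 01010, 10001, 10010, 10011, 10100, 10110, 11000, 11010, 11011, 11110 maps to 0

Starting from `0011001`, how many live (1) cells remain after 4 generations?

1001100
1100110
0110010
0011001
count of 1: 3

3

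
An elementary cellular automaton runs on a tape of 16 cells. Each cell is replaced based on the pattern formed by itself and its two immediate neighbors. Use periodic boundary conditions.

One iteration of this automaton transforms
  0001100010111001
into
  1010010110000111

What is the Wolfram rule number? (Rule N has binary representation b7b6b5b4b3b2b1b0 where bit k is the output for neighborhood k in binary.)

22

position 11: 111 → 0  (bit 7 = 0)
position 4: 110 → 0  (bit 6 = 0)
position 9: 101 → 0  (bit 5 = 0)
position 0: 100 → 1  (bit 4 = 1)
position 3: 011 → 0  (bit 3 = 0)
position 8: 010 → 1  (bit 2 = 1)
position 2: 001 → 1  (bit 1 = 1)
position 1: 000 → 0  (bit 0 = 0)
bits b7..b0 = 00010110 = 22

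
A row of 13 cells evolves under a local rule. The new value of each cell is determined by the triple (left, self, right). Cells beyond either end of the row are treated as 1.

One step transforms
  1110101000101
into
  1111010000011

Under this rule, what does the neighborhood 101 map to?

1

At position 3 the neighborhood is 101; the next row has 1 there.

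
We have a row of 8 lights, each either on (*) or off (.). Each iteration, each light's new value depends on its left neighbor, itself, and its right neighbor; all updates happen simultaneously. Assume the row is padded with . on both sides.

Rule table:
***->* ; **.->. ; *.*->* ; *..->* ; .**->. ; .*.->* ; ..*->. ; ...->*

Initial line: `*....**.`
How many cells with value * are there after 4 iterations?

4

iteration 1: ****...*
iteration 2: .**.**.*
iteration 3: ...*..**
iteration 4: **.**...
count of *: 4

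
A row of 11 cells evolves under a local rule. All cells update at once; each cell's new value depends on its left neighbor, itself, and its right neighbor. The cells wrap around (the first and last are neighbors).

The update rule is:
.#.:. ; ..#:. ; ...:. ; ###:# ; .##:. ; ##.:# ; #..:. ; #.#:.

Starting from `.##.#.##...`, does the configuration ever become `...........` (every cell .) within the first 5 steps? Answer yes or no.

..#....#...
...........
all cells are . at step 2

yes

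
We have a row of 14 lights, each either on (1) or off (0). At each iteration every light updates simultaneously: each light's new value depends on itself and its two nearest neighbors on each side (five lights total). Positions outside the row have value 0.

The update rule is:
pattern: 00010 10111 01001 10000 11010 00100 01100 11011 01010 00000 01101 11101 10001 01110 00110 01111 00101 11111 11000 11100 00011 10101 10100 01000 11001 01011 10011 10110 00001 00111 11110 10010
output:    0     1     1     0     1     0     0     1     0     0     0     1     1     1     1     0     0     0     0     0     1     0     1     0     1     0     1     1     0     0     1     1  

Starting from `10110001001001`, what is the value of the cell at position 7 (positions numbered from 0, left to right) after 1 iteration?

0

00100100110110
position 7 holds 0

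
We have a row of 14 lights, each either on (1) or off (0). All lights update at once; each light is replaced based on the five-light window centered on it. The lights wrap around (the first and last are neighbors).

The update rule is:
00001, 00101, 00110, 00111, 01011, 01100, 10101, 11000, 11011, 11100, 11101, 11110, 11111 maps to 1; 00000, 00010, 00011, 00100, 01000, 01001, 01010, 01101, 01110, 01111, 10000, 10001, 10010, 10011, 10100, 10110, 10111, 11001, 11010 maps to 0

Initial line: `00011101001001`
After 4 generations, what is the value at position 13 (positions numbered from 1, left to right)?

0

00010100000000
01010000000000
01000000000001
00000000000101
position 13 holds 0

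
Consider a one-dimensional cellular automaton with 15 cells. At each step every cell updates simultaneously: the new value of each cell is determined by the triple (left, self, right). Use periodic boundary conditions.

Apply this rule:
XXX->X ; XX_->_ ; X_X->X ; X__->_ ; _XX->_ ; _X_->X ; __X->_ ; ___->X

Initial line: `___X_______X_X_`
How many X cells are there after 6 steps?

step 1: XX_X_XXXXX_XXX_
step 2: __XXX_XXX_X_X_X
step 3: ___X_X_X_XXXXXX
step 4: _X_XXXXXX_XXXX_
step 5: _XX_XXXX_X_XX__
step 6: ___X_XX_XXX___X
count of X: 7

7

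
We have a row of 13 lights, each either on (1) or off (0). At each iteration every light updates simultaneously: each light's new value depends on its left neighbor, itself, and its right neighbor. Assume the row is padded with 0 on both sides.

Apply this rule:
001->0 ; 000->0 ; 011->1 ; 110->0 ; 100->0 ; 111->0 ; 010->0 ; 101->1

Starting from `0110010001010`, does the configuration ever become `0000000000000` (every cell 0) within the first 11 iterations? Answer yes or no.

0100000000100
0000000000000
all cells are 0 at iteration 2

yes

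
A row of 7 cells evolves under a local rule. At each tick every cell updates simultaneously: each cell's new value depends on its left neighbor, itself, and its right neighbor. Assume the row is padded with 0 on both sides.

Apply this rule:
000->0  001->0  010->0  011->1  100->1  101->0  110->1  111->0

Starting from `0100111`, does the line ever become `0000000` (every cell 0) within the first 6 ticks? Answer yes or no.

0010101
0000000
all cells are 0 at tick 2

yes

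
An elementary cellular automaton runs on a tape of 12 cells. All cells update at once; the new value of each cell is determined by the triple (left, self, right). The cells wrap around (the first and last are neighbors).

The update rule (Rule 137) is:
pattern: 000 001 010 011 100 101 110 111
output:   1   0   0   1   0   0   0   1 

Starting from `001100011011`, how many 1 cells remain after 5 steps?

001001010010
100000000000
001111111110
101111111100
001111111000
count of 1: 7

7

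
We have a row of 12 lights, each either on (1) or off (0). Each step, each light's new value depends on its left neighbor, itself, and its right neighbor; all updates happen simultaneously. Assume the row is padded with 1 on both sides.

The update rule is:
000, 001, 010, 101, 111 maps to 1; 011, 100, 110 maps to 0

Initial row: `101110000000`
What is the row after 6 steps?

010100111111
111101011111
111011101111
110101010111
101111111011
010111110101

010111110101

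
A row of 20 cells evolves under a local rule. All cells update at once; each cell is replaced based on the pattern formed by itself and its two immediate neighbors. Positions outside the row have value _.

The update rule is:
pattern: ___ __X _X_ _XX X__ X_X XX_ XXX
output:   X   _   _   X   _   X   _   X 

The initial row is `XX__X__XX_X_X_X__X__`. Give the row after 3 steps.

X______X_X_X_X_____X
__XXXX__X_X_X__XXX__
X_XXX____X_X___XX__X

X_XXX____X_X___XX__X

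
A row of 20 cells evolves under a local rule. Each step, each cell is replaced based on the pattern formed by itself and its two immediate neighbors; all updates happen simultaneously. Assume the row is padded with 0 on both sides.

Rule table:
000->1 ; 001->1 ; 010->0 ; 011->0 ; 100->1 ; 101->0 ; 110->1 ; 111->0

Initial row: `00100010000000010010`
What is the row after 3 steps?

10111011111111011011

11011101111111101101
01000100000000100100
10111011111111011011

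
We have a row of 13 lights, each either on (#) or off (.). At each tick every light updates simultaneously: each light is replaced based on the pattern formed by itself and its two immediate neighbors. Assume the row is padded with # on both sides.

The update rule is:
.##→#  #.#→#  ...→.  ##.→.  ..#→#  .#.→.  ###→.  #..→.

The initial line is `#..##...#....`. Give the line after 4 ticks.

..##...#....#
.##...#....##
##...#....##.
....#....##.#

....#....##.#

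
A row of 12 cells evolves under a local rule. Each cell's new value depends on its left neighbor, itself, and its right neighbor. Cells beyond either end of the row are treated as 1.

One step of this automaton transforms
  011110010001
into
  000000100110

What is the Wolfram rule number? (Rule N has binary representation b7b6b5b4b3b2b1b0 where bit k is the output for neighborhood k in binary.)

position 2: 111 → 0  (bit 7 = 0)
position 4: 110 → 0  (bit 6 = 0)
position 0: 101 → 0  (bit 5 = 0)
position 5: 100 → 0  (bit 4 = 0)
position 1: 011 → 0  (bit 3 = 0)
position 7: 010 → 0  (bit 2 = 0)
position 6: 001 → 1  (bit 1 = 1)
position 9: 000 → 1  (bit 0 = 1)
bits b7..b0 = 00000011 = 3

3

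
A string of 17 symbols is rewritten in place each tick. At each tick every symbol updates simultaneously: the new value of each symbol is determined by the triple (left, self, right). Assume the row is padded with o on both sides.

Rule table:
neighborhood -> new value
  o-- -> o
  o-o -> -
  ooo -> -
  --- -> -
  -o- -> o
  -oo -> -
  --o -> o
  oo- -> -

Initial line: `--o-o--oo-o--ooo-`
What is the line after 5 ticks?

tick 1: ooo-ooo---ooo----
tick 2: -------o-o---o--o
tick 3: o-----oo-oo-oooo-
tick 4: -o---o-----------
tick 5: -oo-ooo---------o

-oo-ooo---------o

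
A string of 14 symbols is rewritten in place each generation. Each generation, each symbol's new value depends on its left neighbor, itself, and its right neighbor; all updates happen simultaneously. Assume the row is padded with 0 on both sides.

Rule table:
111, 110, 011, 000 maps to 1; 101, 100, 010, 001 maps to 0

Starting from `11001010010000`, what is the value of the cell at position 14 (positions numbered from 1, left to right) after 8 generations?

1

11000000000111
11011111110111
11011111110111  (fixed point — unchanged through generation 8)
position 14 holds 1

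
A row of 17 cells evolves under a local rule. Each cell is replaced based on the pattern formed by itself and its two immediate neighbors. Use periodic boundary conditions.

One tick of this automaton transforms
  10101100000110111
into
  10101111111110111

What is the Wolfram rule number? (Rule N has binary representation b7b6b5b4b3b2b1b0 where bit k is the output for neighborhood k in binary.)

position 15: 111 → 1  (bit 7 = 1)
position 0: 110 → 1  (bit 6 = 1)
position 1: 101 → 0  (bit 5 = 0)
position 6: 100 → 1  (bit 4 = 1)
position 4: 011 → 1  (bit 3 = 1)
position 2: 010 → 1  (bit 2 = 1)
position 10: 001 → 1  (bit 1 = 1)
position 7: 000 → 1  (bit 0 = 1)
bits b7..b0 = 11011111 = 223

223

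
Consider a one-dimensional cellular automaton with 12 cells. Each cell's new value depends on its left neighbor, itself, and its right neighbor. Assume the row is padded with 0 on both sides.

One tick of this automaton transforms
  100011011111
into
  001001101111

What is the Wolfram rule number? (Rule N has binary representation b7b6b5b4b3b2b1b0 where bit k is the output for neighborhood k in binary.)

position 8: 111 → 1  (bit 7 = 1)
position 5: 110 → 1  (bit 6 = 1)
position 6: 101 → 1  (bit 5 = 1)
position 1: 100 → 0  (bit 4 = 0)
position 4: 011 → 0  (bit 3 = 0)
position 0: 010 → 0  (bit 2 = 0)
position 3: 001 → 0  (bit 1 = 0)
position 2: 000 → 1  (bit 0 = 1)
bits b7..b0 = 11100001 = 225

225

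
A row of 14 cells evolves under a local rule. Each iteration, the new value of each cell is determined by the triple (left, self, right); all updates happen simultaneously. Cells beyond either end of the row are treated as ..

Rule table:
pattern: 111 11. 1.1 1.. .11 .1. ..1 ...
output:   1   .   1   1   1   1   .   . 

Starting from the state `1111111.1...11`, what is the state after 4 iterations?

111111.111..1.
11111.111.1.11
1111.111.1111.
111.111.1111.1

111.111.1111.1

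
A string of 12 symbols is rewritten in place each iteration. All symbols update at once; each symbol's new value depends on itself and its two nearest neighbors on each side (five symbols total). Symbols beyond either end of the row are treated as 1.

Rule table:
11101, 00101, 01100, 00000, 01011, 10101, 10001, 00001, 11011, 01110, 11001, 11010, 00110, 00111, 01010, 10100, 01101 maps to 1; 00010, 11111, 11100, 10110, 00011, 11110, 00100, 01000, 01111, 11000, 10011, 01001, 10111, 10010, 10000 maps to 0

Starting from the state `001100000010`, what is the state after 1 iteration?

101100111011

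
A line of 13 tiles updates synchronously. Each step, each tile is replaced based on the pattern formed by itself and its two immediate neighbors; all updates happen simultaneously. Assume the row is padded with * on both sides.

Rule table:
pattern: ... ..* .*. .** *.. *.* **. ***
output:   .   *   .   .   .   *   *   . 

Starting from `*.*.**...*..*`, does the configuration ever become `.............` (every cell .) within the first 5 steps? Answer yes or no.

**.*.*..*..*.
.**.*..*..*.*
*.**..*..*.*.
**.*.*..*.*.*
.**.*..*.*.*.
step 5 is .**.*..*.*.*., still not uniform .

no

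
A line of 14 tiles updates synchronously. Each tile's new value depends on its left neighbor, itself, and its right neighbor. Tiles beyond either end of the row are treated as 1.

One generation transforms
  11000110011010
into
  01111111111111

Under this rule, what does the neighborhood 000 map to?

At position 3 the neighborhood is 000; the next row has 1 there.

1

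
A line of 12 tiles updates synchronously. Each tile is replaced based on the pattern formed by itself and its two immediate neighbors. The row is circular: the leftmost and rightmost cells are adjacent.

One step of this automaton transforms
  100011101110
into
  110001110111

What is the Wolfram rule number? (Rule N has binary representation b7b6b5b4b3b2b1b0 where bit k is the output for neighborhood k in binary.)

position 5: 111 → 1  (bit 7 = 1)
position 6: 110 → 1  (bit 6 = 1)
position 7: 101 → 1  (bit 5 = 1)
position 1: 100 → 1  (bit 4 = 1)
position 4: 011 → 0  (bit 3 = 0)
position 0: 010 → 1  (bit 2 = 1)
position 3: 001 → 0  (bit 1 = 0)
position 2: 000 → 0  (bit 0 = 0)
bits b7..b0 = 11110100 = 244

244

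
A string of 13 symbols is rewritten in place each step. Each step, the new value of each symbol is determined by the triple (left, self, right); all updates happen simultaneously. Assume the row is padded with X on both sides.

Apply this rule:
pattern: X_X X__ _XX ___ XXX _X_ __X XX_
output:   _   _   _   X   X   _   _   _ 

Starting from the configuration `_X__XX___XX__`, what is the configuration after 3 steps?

_______X_____
_XXXXX___XXX_
__XXX__X__X__

__XXX__X__X__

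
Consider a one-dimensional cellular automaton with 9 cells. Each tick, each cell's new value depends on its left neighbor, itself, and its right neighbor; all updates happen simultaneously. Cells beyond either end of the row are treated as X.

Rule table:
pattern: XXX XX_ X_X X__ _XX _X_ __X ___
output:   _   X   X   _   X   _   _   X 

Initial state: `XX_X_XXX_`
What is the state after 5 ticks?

_XX_XX_XX
XXXXXXXX_
_______XX
_XXXXX_X_
XX___XX_X

XX___XX_X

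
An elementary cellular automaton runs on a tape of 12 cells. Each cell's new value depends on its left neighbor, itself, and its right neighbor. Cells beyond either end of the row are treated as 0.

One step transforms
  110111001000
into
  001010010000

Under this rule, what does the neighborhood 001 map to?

1

At position 7 the neighborhood is 001; the next row has 1 there.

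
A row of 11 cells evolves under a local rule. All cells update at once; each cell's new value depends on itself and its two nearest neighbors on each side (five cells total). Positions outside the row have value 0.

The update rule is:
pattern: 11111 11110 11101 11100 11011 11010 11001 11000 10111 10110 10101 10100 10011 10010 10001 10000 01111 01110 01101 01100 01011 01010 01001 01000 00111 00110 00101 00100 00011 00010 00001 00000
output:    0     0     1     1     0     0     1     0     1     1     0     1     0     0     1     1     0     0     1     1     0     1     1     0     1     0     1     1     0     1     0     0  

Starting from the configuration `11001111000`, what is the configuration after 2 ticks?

00101101110

01101001010
00101101110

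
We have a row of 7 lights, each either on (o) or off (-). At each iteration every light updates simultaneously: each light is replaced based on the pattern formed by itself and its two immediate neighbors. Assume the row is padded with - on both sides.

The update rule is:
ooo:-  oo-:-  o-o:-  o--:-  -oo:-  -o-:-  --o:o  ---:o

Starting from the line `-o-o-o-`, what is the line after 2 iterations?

iteration 1: o------
iteration 2: --ooooo

--ooooo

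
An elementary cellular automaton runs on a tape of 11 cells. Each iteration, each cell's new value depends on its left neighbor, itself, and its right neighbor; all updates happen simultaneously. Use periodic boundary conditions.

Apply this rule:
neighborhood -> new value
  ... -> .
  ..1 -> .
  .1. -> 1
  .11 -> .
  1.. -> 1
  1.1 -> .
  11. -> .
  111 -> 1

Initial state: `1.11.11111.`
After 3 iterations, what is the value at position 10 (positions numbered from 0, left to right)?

1.....111..
11.....1.1.
..1....1.1.
position 10 holds .

.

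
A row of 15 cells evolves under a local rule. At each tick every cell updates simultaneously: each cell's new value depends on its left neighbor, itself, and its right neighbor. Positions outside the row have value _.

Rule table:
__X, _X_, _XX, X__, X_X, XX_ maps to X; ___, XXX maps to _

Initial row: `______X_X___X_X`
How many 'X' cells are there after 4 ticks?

_____XXXXX_XXXX
____XX___XXX__X
___XXXX_XX_XXXX
__XX__XXXXXX__X
count of X: 9

9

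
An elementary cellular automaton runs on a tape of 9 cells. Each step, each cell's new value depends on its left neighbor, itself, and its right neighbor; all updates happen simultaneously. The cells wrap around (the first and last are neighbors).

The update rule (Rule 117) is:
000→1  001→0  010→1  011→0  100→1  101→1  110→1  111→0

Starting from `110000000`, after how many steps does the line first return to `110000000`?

18

step 1: 011111110
step 2: 000000011
step 3: 111111001
step 4: 000001100
step 5: 111100111
step 6: 000110000
step 7: 110011111
step 8: 011000000
step 9: 001111111
step 10: 100000001
step 11: 111111100
step 12: 000000110
step 13: 111110011
step 14: 000011000
step 15: 111001111
step 16: 001100000
step 17: 100111111
step 18: 110000000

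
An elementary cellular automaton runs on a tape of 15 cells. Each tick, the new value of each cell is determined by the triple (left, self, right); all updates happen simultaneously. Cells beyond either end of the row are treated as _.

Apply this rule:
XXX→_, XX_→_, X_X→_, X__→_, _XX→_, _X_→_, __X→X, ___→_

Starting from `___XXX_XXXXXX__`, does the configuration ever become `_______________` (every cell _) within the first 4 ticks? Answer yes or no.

yes

__X____________
_X_____________
X______________
_______________
all cells are _ at tick 4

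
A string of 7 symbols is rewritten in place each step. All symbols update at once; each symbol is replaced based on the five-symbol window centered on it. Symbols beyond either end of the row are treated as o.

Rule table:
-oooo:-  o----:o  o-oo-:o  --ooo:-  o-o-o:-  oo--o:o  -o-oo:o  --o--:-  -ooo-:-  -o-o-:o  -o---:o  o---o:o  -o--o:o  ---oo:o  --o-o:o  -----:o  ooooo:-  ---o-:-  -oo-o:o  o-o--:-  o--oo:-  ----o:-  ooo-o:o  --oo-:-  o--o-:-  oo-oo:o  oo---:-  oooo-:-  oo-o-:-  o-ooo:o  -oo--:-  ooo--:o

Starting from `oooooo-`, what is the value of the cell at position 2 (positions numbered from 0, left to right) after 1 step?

-

step 1: -----oo
position 2 holds -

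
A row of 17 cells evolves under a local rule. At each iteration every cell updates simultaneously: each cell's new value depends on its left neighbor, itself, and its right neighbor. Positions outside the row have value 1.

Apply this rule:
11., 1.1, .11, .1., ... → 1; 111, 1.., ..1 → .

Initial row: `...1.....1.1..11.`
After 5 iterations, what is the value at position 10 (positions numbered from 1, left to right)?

1

iteration 1: .1.1.111.111..111
iteration 2: 111111.111.1..1..
iteration 3: .....111.111..1..
iteration 4: .111.1.111.1..1..
iteration 5: 11.11111.111..1..
position 10 holds 1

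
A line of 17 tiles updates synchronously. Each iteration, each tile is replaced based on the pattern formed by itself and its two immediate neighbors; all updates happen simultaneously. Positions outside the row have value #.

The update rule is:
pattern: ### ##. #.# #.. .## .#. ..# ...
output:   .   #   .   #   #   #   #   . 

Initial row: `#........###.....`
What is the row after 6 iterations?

iteration 1: ##......##.##...#
iteration 2: .##....###.###.##
iteration 3: .###..##.#.#.#.#.
iteration 4: .#.#####.#.#.#.#.
iteration 5: .#.#...#.#.#.#.#.
iteration 6: .#.##.##.#.#.#.#.

.#.##.##.#.#.#.#.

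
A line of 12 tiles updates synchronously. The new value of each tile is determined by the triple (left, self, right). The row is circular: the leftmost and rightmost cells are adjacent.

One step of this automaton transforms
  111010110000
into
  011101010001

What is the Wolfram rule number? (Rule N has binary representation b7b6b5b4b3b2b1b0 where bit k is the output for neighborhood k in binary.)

position 1: 111 → 1  (bit 7 = 1)
position 2: 110 → 1  (bit 6 = 1)
position 3: 101 → 1  (bit 5 = 1)
position 8: 100 → 0  (bit 4 = 0)
position 0: 011 → 0  (bit 3 = 0)
position 4: 010 → 0  (bit 2 = 0)
position 11: 001 → 1  (bit 1 = 1)
position 9: 000 → 0  (bit 0 = 0)
bits b7..b0 = 11100010 = 226

226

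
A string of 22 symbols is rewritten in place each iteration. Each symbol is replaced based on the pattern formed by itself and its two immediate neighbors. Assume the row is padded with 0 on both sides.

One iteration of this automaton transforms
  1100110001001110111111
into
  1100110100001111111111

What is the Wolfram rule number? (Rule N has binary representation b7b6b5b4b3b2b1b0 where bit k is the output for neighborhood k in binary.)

233

position 13: 111 → 1  (bit 7 = 1)
position 1: 110 → 1  (bit 6 = 1)
position 15: 101 → 1  (bit 5 = 1)
position 2: 100 → 0  (bit 4 = 0)
position 0: 011 → 1  (bit 3 = 1)
position 9: 010 → 0  (bit 2 = 0)
position 3: 001 → 0  (bit 1 = 0)
position 7: 000 → 1  (bit 0 = 1)
bits b7..b0 = 11101001 = 233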